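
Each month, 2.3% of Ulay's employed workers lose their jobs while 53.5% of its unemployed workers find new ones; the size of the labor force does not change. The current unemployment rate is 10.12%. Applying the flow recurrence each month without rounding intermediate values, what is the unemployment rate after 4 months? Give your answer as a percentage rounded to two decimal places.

With a fixed labor force, u_{t+1} = u_t + s·(1−u_t) − f·u_t = u_t·(1−s−f) + s.
Here 1−s−f = 0.442 and s = 0.023.
u_1 = 0.101200 × 0.442 + 0.023 = 0.067730.
u_2 = 0.067730 × 0.442 + 0.023 = 0.052937.
u_3 = 0.052937 × 0.442 + 0.023 = 0.046398.
u_4 = 0.046398 × 0.442 + 0.023 = 0.043508.

Unemployment rate after four months ≈ 4.35%.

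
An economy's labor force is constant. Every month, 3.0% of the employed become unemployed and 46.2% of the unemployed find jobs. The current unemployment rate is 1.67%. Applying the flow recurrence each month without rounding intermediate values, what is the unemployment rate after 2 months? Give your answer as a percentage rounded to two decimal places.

Unemployment rate after two months ≈ 4.95%.

With a fixed labor force, u_{t+1} = u_t + s·(1−u_t) − f·u_t = u_t·(1−s−f) + s.
Here 1−s−f = 0.508 and s = 0.030.
u_1 = 0.016700 × 0.508 + 0.030 = 0.038484.
u_2 = 0.038484 × 0.508 + 0.030 = 0.049550.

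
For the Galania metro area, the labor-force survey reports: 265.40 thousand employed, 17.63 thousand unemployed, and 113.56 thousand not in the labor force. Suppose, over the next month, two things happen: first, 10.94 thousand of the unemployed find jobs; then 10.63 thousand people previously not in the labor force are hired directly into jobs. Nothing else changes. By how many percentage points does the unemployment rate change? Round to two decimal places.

The unemployment rate changes by −3.95 percentage points.

Initially, labor force = 265.40 + 17.63 = 283.03 thousand, so u = 17.63/283.03 = 6.23%.
After the first change, unemployed falls and employed rises by 10.94; labor force unchanged → E = 276.34, U = 6.69, labor force = 283.03 thousand.
After the second change, employed and labor force both rise by 10.63; unemployed unchanged → E = 286.97, U = 6.69, labor force = 293.66 thousand.
New unemployment rate = 6.69 / 293.66 = 2.28%.
Change = 2.28% − 6.23% = −3.95 percentage points.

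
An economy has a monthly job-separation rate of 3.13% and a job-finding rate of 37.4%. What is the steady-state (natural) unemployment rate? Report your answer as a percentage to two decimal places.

Steady-state unemployment rate ≈ 7.72%.

At steady state the flows balance: s·E = f·U, so U/(E+U) = s/(s+f).
u* = 3.13 / (3.13 + 37.4) = 3.13 / 40.53 = 7.72%.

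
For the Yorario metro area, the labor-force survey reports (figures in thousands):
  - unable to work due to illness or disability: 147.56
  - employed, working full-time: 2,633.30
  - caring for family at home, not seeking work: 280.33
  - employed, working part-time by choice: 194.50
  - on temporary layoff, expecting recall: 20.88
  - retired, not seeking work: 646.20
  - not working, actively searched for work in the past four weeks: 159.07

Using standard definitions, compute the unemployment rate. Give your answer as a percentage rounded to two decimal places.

Employed = 2,633.30 + 194.50 = 2,827.80 thousand.
Unemployed = 20.88 + 159.07 = 179.95 thousand (jobless and actively searching, or on temporary layoff).
Labor force = 2,827.80 + 179.95 = 3,007.75 thousand.
Unemployment rate = 179.95 / 3,007.75 = 5.98%.

Unemployment rate ≈ 5.98%.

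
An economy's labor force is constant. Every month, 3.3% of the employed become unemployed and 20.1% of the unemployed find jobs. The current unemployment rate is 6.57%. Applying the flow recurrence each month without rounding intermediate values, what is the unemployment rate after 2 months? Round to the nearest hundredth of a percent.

Unemployment rate after two months ≈ 9.68%.

With a fixed labor force, u_{t+1} = u_t + s·(1−u_t) − f·u_t = u_t·(1−s−f) + s.
Here 1−s−f = 0.766 and s = 0.033.
u_1 = 0.065700 × 0.766 + 0.033 = 0.083326.
u_2 = 0.083326 × 0.766 + 0.033 = 0.096828.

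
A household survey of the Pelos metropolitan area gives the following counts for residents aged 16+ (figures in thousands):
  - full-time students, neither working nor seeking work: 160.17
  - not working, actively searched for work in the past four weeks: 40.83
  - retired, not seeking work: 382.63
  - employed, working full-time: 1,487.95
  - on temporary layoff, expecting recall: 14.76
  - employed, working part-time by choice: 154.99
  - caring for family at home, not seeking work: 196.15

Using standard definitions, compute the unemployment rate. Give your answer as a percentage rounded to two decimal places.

Employed = 1,487.95 + 154.99 = 1,642.94 thousand.
Unemployed = 40.83 + 14.76 = 55.59 thousand (jobless and actively searching, or on temporary layoff).
Labor force = 1,642.94 + 55.59 = 1,698.53 thousand.
Unemployment rate = 55.59 / 1,698.53 = 3.27%.

Unemployment rate ≈ 3.27%.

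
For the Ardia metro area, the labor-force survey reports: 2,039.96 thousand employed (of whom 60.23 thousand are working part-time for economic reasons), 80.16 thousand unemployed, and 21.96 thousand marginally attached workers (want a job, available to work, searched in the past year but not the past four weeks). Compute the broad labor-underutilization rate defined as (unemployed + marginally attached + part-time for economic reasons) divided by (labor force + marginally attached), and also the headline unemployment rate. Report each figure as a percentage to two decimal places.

Labor force = 2,039.96 + 80.16 = 2,120.12 thousand.
Numerator = 80.16 + 21.96 + 60.23 = 162.35 thousand.
Denominator = 2,120.12 + 21.96 = 2,142.08 thousand.
Broad rate = 162.35 / 2,142.08 = 7.58%.
Headline unemployment rate = 80.16 / 2,120.12 = 3.78%.

Broad underutilization rate ≈ 7.58%; headline unemployment rate ≈ 3.78%.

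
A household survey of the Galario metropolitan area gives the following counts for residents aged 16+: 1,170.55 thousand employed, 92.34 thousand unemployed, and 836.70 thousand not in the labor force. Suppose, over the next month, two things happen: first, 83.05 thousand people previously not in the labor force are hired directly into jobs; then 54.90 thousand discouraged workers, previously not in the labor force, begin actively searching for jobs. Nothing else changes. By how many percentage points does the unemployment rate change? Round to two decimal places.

Initially, labor force = 1,170.55 + 92.34 = 1,262.89 thousand, so u = 92.34/1,262.89 = 7.31%.
After the first change, employed and labor force both rise by 83.05; unemployed unchanged → E = 1,253.60, U = 92.34, labor force = 1,345.94 thousand.
After the second change, unemployed and labor force both rise by 54.90 → E = 1,253.60, U = 147.24, labor force = 1,400.84 thousand.
New unemployment rate = 147.24 / 1,400.84 = 10.51%.
Change = 10.51% − 7.31% = +3.20 percentage points.

The unemployment rate changes by +3.20 percentage points.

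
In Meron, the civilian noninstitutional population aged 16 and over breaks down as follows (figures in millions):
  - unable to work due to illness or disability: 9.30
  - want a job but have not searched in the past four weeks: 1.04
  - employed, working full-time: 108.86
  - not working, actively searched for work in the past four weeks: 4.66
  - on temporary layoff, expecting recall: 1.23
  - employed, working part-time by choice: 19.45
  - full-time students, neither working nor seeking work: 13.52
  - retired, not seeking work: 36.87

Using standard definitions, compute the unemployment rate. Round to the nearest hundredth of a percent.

Unemployment rate ≈ 4.39%.

Employed = 108.86 + 19.45 = 128.31 million.
Unemployed = 4.66 + 1.23 = 5.89 million (jobless and actively searching, or on temporary layoff).
Labor force = 128.31 + 5.89 = 134.20 million.
Unemployment rate = 5.89 / 134.20 = 4.39%.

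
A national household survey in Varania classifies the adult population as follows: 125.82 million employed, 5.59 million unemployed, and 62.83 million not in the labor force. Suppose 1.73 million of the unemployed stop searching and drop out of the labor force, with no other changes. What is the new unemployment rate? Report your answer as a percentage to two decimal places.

New unemployment rate ≈ 2.98%.

Initially, labor force = 125.82 + 5.59 = 131.41 million, so u = 5.59/131.41 = 4.25%.
After the change, unemployed and labor force both fall by 1.73 → E = 125.82, U = 3.86, labor force = 129.68 million.
New unemployment rate = 3.86 / 129.68 = 2.98%.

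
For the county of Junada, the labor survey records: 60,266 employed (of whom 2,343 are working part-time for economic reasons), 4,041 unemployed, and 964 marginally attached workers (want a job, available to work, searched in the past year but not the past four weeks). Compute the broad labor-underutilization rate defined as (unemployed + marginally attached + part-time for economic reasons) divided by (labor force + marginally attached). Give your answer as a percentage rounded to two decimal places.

Broad underutilization rate ≈ 11.26%.

Labor force = 60,266 + 4,041 = 64,307.
Numerator = 4,041 + 964 + 2,343 = 7,348.
Denominator = 64,307 + 964 = 65,271.
Broad rate = 7,348 / 65,271 = 11.26%.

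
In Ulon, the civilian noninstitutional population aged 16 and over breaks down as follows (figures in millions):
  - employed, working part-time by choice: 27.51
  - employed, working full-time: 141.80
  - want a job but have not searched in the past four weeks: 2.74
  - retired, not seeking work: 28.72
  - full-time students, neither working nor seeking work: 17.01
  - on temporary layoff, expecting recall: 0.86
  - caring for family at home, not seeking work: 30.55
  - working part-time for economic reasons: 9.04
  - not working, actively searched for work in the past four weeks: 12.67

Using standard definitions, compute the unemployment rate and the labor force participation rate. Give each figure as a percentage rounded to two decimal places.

Unemployment rate ≈ 7.05%; labor force participation rate ≈ 70.83%.

Employed = 27.51 + 141.80 + 9.04 = 178.35 million (anyone who worked, including part-time for economic reasons, counts as employed).
Unemployed = 0.86 + 12.67 = 13.53 million (jobless and actively searching, or on temporary layoff).
Labor force = 178.35 + 13.53 = 191.88 million.
Not in labor force = 2.74 + 28.72 + 17.01 + 30.55 = 79.02 million (those not working and not actively searching are outside the labor force — including those who want a job but have given up searching).
Civilian working-age population = 191.88 + 79.02 = 270.90 million.
Unemployment rate = 13.53 / 191.88 = 7.05%.
Labor force participation rate = 191.88 / 270.90 = 70.83%.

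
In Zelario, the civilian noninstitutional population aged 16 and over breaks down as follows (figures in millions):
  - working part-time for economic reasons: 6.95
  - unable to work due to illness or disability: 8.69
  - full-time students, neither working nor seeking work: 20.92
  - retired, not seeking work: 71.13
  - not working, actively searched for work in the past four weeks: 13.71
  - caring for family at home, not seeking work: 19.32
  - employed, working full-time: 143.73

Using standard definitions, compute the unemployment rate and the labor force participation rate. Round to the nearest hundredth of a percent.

Employed = 6.95 + 143.73 = 150.68 million (anyone who worked, including part-time for economic reasons, counts as employed).
Unemployed = 13.71 million.
Labor force = 150.68 + 13.71 = 164.39 million.
Not in labor force = 8.69 + 20.92 + 71.13 + 19.32 = 120.06 million (those not working and not actively searching are outside the labor force).
Civilian working-age population = 164.39 + 120.06 = 284.45 million.
Unemployment rate = 13.71 / 164.39 = 8.34%.
Labor force participation rate = 164.39 / 284.45 = 57.79%.

Unemployment rate ≈ 8.34%; labor force participation rate ≈ 57.79%.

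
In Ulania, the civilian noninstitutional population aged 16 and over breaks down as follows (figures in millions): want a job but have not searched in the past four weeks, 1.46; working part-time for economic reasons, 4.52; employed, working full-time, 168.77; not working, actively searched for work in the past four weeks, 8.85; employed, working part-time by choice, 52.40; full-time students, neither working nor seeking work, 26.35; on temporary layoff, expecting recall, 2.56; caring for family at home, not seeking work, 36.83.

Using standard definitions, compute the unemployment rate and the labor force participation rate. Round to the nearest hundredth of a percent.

Unemployment rate ≈ 4.81%; labor force participation rate ≈ 78.58%.

Employed = 4.52 + 168.77 + 52.40 = 225.69 million (anyone who worked, including part-time for economic reasons, counts as employed).
Unemployed = 8.85 + 2.56 = 11.41 million (jobless and actively searching, or on temporary layoff).
Labor force = 225.69 + 11.41 = 237.10 million.
Not in labor force = 1.46 + 26.35 + 36.83 = 64.64 million (those not working and not actively searching are outside the labor force — including those who want a job but have given up searching).
Civilian working-age population = 237.10 + 64.64 = 301.74 million.
Unemployment rate = 11.41 / 237.10 = 4.81%.
Labor force participation rate = 237.10 / 301.74 = 78.58%.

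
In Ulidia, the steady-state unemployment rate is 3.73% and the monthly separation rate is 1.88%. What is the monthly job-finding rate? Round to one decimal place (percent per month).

From u* = s/(s+f): f = s·(1−u)/u.
f = 1.88 × (1 − 0.0373) / 0.0373 = 1.8099 / 0.0373 ≈ 48.5% per month.

Job-finding rate ≈ 48.5% per month.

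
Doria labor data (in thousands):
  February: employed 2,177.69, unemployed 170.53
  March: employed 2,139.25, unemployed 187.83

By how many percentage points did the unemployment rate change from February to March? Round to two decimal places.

February: labor force = 2,177.69 + 170.53 = 2,348.22; u = 170.53/2,348.22 = 7.26%.
March: labor force = 2,139.25 + 187.83 = 2,327.08; u = 187.83/2,327.08 = 8.07%.
Change = 8.07% − 7.26% = +0.81 pp.

The unemployment rate changed by +0.81 percentage points.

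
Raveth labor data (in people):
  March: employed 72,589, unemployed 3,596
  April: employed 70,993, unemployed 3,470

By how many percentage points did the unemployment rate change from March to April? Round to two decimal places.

The unemployment rate changed by −0.06 percentage points.

March: labor force = 72,589 + 3,596 = 76,185; u = 3,596/76,185 = 4.72%.
April: labor force = 70,993 + 3,470 = 74,463; u = 3,470/74,463 = 4.66%.
Change = 4.66% − 4.72% = −0.06 pp.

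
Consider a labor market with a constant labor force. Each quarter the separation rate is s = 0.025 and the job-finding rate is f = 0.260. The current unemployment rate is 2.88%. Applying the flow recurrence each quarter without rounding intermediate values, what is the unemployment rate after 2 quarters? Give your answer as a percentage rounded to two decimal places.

Unemployment rate after two quarters ≈ 5.76%.

With a fixed labor force, u_{t+1} = u_t + s·(1−u_t) − f·u_t = u_t·(1−s−f) + s.
Here 1−s−f = 0.715 and s = 0.025.
u_1 = 0.028800 × 0.715 + 0.025 = 0.045592.
u_2 = 0.045592 × 0.715 + 0.025 = 0.057598.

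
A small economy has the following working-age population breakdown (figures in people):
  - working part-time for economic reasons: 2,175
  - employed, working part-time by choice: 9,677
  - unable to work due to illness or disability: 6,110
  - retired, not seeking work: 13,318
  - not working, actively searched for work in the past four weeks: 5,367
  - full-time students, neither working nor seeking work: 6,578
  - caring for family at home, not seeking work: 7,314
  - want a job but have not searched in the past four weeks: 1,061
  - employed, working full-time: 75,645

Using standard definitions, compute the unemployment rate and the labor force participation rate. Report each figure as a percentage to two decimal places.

Unemployment rate ≈ 5.78%; labor force participation rate ≈ 72.98%.

Employed = 2,175 + 9,677 + 75,645 = 87,497 (anyone who worked, including part-time for economic reasons, counts as employed).
Unemployed = 5,367.
Labor force = 87,497 + 5,367 = 92,864.
Not in labor force = 6,110 + 13,318 + 6,578 + 7,314 + 1,061 = 34,381 (those not working and not actively searching are outside the labor force — including those who want a job but have given up searching).
Civilian working-age population = 92,864 + 34,381 = 127,245.
Unemployment rate = 5,367 / 92,864 = 5.78%.
Labor force participation rate = 92,864 / 127,245 = 72.98%.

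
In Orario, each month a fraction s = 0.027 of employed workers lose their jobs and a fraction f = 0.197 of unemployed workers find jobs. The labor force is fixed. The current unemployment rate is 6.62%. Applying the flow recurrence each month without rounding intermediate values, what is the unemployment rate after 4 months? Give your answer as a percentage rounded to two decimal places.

With a fixed labor force, u_{t+1} = u_t + s·(1−u_t) − f·u_t = u_t·(1−s−f) + s.
Here 1−s−f = 0.776 and s = 0.027.
u_1 = 0.066200 × 0.776 + 0.027 = 0.078371.
u_2 = 0.078371 × 0.776 + 0.027 = 0.087816.
u_3 = 0.087816 × 0.776 + 0.027 = 0.095145.
u_4 = 0.095145 × 0.776 + 0.027 = 0.100833.

Unemployment rate after four months ≈ 10.08%.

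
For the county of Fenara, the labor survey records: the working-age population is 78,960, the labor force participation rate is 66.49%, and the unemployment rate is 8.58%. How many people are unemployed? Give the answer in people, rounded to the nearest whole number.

Labor force = 0.6649 × 78,960 = 52,501.
Unemployed = 0.0858 × 52,501 ≈ 4,505.

About 4,505 are unemployed.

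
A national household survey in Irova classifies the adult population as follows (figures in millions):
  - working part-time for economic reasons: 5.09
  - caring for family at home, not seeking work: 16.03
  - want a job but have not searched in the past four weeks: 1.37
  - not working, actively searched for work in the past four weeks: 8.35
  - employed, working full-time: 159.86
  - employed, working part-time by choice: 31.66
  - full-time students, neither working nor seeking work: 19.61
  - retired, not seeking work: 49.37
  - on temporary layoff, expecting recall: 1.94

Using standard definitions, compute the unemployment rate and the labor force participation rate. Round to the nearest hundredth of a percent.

Unemployment rate ≈ 4.97%; labor force participation rate ≈ 70.55%.

Employed = 5.09 + 159.86 + 31.66 = 196.61 million (anyone who worked, including part-time for economic reasons, counts as employed).
Unemployed = 8.35 + 1.94 = 10.29 million (jobless and actively searching, or on temporary layoff).
Labor force = 196.61 + 10.29 = 206.90 million.
Not in labor force = 16.03 + 1.37 + 19.61 + 49.37 = 86.38 million (those not working and not actively searching are outside the labor force — including those who want a job but have given up searching).
Civilian working-age population = 206.90 + 86.38 = 293.28 million.
Unemployment rate = 10.29 / 206.90 = 4.97%.
Labor force participation rate = 206.90 / 293.28 = 70.55%.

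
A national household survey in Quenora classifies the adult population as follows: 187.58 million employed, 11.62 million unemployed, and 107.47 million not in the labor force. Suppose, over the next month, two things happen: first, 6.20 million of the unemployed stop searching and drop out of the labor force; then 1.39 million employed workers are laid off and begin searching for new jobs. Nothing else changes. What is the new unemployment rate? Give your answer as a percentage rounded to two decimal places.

New unemployment rate ≈ 3.53%.

Initially, labor force = 187.58 + 11.62 = 199.20 million, so u = 11.62/199.20 = 5.83%.
After the first change, unemployed and labor force both fall by 6.20 → E = 187.58, U = 5.42, labor force = 193.00 million.
After the second change, employed falls and unemployed rises by 1.39; labor force unchanged → E = 186.19, U = 6.81, labor force = 193.00 million.
New unemployment rate = 6.81 / 193.00 = 3.53%.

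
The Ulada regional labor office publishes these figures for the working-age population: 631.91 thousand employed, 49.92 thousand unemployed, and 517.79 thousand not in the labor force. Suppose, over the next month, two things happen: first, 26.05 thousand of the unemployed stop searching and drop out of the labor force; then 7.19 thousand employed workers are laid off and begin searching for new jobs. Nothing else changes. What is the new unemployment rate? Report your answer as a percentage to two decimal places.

Initially, labor force = 631.91 + 49.92 = 681.83 thousand, so u = 49.92/681.83 = 7.32%.
After the first change, unemployed and labor force both fall by 26.05 → E = 631.91, U = 23.87, labor force = 655.78 thousand.
After the second change, employed falls and unemployed rises by 7.19; labor force unchanged → E = 624.72, U = 31.06, labor force = 655.78 thousand.
New unemployment rate = 31.06 / 655.78 = 4.74%.

New unemployment rate ≈ 4.74%.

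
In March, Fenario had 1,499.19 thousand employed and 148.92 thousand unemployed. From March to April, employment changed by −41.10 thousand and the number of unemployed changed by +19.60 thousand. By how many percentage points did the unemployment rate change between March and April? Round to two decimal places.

March: labor force = 1,499.19 + 148.92 = 1,648.11; u = 148.92/1,648.11 = 9.04%.
April: labor force = 1,458.09 + 168.52 = 1,626.61; u = 168.52/1,626.61 = 10.36%.
Change = 10.36% − 9.04% = +1.32 pp.

The unemployment rate changed by +1.32 percentage points.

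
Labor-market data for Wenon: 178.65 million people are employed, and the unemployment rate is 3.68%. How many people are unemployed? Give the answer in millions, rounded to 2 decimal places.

About 6.83 million are unemployed.

Let U be the number unemployed. The labor force is E + U, and U/(E+U) = 0.0368.
So U = 0.0368 × 178.65 / (1 − 0.0368) = 6.5743 / 0.9632 ≈ 6.83 million.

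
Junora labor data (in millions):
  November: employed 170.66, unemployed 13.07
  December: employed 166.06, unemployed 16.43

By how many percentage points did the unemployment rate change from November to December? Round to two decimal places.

The unemployment rate changed by +1.89 percentage points.

November: labor force = 170.66 + 13.07 = 183.73; u = 13.07/183.73 = 7.11%.
December: labor force = 166.06 + 16.43 = 182.49; u = 16.43/182.49 = 9.00%.
Change = 9.00% − 7.11% = +1.89 pp.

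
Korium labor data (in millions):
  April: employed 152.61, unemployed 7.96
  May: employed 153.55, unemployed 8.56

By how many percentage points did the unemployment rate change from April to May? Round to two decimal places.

The unemployment rate changed by +0.32 percentage points.

April: labor force = 152.61 + 7.96 = 160.57; u = 7.96/160.57 = 4.96%.
May: labor force = 153.55 + 8.56 = 162.11; u = 8.56/162.11 = 5.28%.
Change = 5.28% − 4.96% = +0.32 pp.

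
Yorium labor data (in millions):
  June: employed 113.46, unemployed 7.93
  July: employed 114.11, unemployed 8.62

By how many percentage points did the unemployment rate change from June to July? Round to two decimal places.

June: labor force = 113.46 + 7.93 = 121.39; u = 7.93/121.39 = 6.53%.
July: labor force = 114.11 + 8.62 = 122.73; u = 8.62/122.73 = 7.02%.
Change = 7.02% − 6.53% = +0.49 pp.

The unemployment rate changed by +0.49 percentage points.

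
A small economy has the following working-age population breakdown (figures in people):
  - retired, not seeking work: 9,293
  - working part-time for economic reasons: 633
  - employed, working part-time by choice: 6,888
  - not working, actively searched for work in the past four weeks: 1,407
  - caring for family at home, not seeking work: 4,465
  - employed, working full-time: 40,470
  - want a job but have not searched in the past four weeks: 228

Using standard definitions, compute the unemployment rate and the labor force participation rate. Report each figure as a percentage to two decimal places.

Employed = 633 + 6,888 + 40,470 = 47,991 (anyone who worked, including part-time for economic reasons, counts as employed).
Unemployed = 1,407.
Labor force = 47,991 + 1,407 = 49,398.
Not in labor force = 9,293 + 4,465 + 228 = 13,986 (those not working and not actively searching are outside the labor force — including those who want a job but have given up searching).
Civilian working-age population = 49,398 + 13,986 = 63,384.
Unemployment rate = 1,407 / 49,398 = 2.85%.
Labor force participation rate = 49,398 / 63,384 = 77.93%.

Unemployment rate ≈ 2.85%; labor force participation rate ≈ 77.93%.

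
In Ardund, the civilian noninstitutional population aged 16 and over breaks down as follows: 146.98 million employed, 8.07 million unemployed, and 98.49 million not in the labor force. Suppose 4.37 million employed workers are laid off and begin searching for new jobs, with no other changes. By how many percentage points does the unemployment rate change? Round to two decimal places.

The unemployment rate changes by +2.82 percentage points.

Initially, labor force = 146.98 + 8.07 = 155.05 million, so u = 8.07/155.05 = 5.20%.
After the change, employed falls and unemployed rises by 4.37; labor force unchanged → E = 142.61, U = 12.44, labor force = 155.05 million.
New unemployment rate = 12.44 / 155.05 = 8.02%.
Change = 8.02% − 5.20% = +2.82 percentage points.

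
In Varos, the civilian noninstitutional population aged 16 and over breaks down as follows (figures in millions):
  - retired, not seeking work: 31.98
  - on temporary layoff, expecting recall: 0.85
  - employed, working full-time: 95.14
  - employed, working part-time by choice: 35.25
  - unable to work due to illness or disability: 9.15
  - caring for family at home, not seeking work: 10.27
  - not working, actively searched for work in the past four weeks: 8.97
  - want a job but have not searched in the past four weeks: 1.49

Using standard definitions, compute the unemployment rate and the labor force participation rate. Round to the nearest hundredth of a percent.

Unemployment rate ≈ 7.00%; labor force participation rate ≈ 72.61%.

Employed = 95.14 + 35.25 = 130.39 million.
Unemployed = 0.85 + 8.97 = 9.82 million (jobless and actively searching, or on temporary layoff).
Labor force = 130.39 + 9.82 = 140.21 million.
Not in labor force = 31.98 + 9.15 + 10.27 + 1.49 = 52.89 million (those not working and not actively searching are outside the labor force — including those who want a job but have given up searching).
Civilian working-age population = 140.21 + 52.89 = 193.10 million.
Unemployment rate = 9.82 / 140.21 = 7.00%.
Labor force participation rate = 140.21 / 193.10 = 72.61%.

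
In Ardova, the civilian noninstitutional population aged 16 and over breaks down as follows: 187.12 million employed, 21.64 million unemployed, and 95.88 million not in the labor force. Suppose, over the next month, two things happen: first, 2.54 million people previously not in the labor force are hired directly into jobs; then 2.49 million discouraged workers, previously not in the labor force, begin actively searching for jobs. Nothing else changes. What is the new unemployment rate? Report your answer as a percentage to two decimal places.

Initially, labor force = 187.12 + 21.64 = 208.76 million, so u = 21.64/208.76 = 10.37%.
After the first change, employed and labor force both rise by 2.54; unemployed unchanged → E = 189.66, U = 21.64, labor force = 211.30 million.
After the second change, unemployed and labor force both rise by 2.49 → E = 189.66, U = 24.13, labor force = 213.79 million.
New unemployment rate = 24.13 / 213.79 = 11.29%.

New unemployment rate ≈ 11.29%.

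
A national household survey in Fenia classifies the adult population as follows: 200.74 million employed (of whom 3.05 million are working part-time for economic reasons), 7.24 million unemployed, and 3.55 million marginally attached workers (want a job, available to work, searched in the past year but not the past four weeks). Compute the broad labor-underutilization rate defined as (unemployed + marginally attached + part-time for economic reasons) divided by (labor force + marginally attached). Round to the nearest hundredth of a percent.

Labor force = 200.74 + 7.24 = 207.98 million.
Numerator = 7.24 + 3.55 + 3.05 = 13.84 million.
Denominator = 207.98 + 3.55 = 211.53 million.
Broad rate = 13.84 / 211.53 = 6.54%.

Broad underutilization rate ≈ 6.54%.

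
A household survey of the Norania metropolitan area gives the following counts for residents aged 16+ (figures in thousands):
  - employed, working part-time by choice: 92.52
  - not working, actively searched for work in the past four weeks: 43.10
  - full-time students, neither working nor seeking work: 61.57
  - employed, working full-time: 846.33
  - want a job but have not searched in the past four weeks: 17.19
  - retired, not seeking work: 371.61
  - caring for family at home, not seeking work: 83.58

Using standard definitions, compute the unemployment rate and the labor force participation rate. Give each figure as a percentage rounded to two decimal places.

Employed = 92.52 + 846.33 = 938.85 thousand.
Unemployed = 43.10 thousand.
Labor force = 938.85 + 43.10 = 981.95 thousand.
Not in labor force = 61.57 + 17.19 + 371.61 + 83.58 = 533.95 thousand (those not working and not actively searching are outside the labor force — including those who want a job but have given up searching).
Civilian working-age population = 981.95 + 533.95 = 1,515.90 thousand.
Unemployment rate = 43.10 / 981.95 = 4.39%.
Labor force participation rate = 981.95 / 1,515.90 = 64.78%.

Unemployment rate ≈ 4.39%; labor force participation rate ≈ 64.78%.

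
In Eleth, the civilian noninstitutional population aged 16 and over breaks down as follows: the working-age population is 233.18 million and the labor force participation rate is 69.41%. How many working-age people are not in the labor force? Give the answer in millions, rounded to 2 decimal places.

Share not in the labor force = 1 − 0.6941 = 0.3059.
Not in labor force = 0.3059 × 233.18 ≈ 71.33 million.

About 71.33 million are not in the labor force.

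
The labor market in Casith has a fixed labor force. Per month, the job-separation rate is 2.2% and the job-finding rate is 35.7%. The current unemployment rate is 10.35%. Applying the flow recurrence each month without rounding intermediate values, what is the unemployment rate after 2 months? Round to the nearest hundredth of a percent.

Unemployment rate after two months ≈ 7.56%.

With a fixed labor force, u_{t+1} = u_t + s·(1−u_t) − f·u_t = u_t·(1−s−f) + s.
Here 1−s−f = 0.621 and s = 0.022.
u_1 = 0.103500 × 0.621 + 0.022 = 0.086274.
u_2 = 0.086274 × 0.621 + 0.022 = 0.075576.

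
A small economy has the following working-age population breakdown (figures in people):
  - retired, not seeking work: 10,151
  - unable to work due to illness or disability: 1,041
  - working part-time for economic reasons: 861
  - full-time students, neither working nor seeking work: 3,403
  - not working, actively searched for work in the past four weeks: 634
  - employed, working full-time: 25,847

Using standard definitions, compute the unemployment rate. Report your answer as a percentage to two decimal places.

Employed = 861 + 25,847 = 26,708 (anyone who worked, including part-time for economic reasons, counts as employed).
Unemployed = 634.
Labor force = 26,708 + 634 = 27,342.
Unemployment rate = 634 / 27,342 = 2.32%.

Unemployment rate ≈ 2.32%.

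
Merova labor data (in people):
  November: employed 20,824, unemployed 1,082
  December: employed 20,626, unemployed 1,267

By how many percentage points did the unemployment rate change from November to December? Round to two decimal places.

The unemployment rate changed by +0.85 percentage points.

November: labor force = 20,824 + 1,082 = 21,906; u = 1,082/21,906 = 4.94%.
December: labor force = 20,626 + 1,267 = 21,893; u = 1,267/21,893 = 5.79%.
Change = 5.79% − 4.94% = +0.85 pp.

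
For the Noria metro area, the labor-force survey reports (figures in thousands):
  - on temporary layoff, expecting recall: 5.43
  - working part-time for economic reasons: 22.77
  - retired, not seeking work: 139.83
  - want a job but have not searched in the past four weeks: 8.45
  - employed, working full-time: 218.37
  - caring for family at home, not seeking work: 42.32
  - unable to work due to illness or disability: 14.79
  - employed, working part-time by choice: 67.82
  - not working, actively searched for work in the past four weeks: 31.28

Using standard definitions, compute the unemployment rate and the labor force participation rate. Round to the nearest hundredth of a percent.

Employed = 22.77 + 218.37 + 67.82 = 308.96 thousand (anyone who worked, including part-time for economic reasons, counts as employed).
Unemployed = 5.43 + 31.28 = 36.71 thousand (jobless and actively searching, or on temporary layoff).
Labor force = 308.96 + 36.71 = 345.67 thousand.
Not in labor force = 139.83 + 8.45 + 42.32 + 14.79 = 205.39 thousand (those not working and not actively searching are outside the labor force — including those who want a job but have given up searching).
Civilian working-age population = 345.67 + 205.39 = 551.06 thousand.
Unemployment rate = 36.71 / 345.67 = 10.62%.
Labor force participation rate = 345.67 / 551.06 = 62.73%.

Unemployment rate ≈ 10.62%; labor force participation rate ≈ 62.73%.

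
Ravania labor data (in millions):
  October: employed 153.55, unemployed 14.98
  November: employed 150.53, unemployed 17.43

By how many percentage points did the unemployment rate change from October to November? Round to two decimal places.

The unemployment rate changed by +1.49 percentage points.

October: labor force = 153.55 + 14.98 = 168.53; u = 14.98/168.53 = 8.89%.
November: labor force = 150.53 + 17.43 = 167.96; u = 17.43/167.96 = 10.38%.
Change = 10.38% − 8.89% = +1.49 pp.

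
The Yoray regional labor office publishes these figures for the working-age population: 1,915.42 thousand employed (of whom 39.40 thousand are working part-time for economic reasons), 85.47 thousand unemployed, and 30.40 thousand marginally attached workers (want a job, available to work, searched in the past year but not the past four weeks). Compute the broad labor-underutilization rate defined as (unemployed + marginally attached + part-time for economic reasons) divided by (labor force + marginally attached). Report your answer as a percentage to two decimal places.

Broad underutilization rate ≈ 7.64%.

Labor force = 1,915.42 + 85.47 = 2,000.89 thousand.
Numerator = 85.47 + 30.40 + 39.40 = 155.27 thousand.
Denominator = 2,000.89 + 30.40 = 2,031.29 thousand.
Broad rate = 155.27 / 2,031.29 = 7.64%.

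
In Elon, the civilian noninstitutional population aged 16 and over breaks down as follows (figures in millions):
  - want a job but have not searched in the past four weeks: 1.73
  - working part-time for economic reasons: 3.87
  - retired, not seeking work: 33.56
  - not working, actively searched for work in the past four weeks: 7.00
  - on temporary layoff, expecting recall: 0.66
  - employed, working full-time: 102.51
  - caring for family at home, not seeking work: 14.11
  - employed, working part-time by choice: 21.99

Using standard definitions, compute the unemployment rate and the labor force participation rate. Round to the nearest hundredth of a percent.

Unemployment rate ≈ 5.63%; labor force participation rate ≈ 73.36%.

Employed = 3.87 + 102.51 + 21.99 = 128.37 million (anyone who worked, including part-time for economic reasons, counts as employed).
Unemployed = 7.00 + 0.66 = 7.66 million (jobless and actively searching, or on temporary layoff).
Labor force = 128.37 + 7.66 = 136.03 million.
Not in labor force = 1.73 + 33.56 + 14.11 = 49.40 million (those not working and not actively searching are outside the labor force — including those who want a job but have given up searching).
Civilian working-age population = 136.03 + 49.40 = 185.43 million.
Unemployment rate = 7.66 / 136.03 = 5.63%.
Labor force participation rate = 136.03 / 185.43 = 73.36%.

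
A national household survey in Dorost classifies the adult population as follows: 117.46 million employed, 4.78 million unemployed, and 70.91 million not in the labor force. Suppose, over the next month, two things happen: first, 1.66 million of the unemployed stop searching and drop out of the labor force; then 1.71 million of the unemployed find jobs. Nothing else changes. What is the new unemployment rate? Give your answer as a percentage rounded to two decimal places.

Initially, labor force = 117.46 + 4.78 = 122.24 million, so u = 4.78/122.24 = 3.91%.
After the first change, unemployed and labor force both fall by 1.66 → E = 117.46, U = 3.12, labor force = 120.58 million.
After the second change, unemployed falls and employed rises by 1.71; labor force unchanged → E = 119.17, U = 1.41, labor force = 120.58 million.
New unemployment rate = 1.41 / 120.58 = 1.17%.

New unemployment rate ≈ 1.17%.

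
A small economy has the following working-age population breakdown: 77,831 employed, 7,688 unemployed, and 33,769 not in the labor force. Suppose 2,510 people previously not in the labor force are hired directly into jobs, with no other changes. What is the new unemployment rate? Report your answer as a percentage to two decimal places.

Initially, labor force = 77,831 + 7,688 = 85,519, so u = 7,688/85,519 = 8.99%.
After the change, employed and labor force both rise by 2,510; unemployed unchanged → E = 80,341, U = 7,688, labor force = 88,029.
New unemployment rate = 7,688 / 88,029 = 8.73%.

New unemployment rate ≈ 8.73%.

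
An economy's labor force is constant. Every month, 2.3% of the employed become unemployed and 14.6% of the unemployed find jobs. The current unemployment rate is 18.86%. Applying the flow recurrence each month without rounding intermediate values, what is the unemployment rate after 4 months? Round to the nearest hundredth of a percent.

Unemployment rate after four months ≈ 16.11%.

With a fixed labor force, u_{t+1} = u_t + s·(1−u_t) − f·u_t = u_t·(1−s−f) + s.
Here 1−s−f = 0.831 and s = 0.023.
u_1 = 0.188600 × 0.831 + 0.023 = 0.179727.
u_2 = 0.179727 × 0.831 + 0.023 = 0.172353.
u_3 = 0.172353 × 0.831 + 0.023 = 0.166225.
u_4 = 0.166225 × 0.831 + 0.023 = 0.161133.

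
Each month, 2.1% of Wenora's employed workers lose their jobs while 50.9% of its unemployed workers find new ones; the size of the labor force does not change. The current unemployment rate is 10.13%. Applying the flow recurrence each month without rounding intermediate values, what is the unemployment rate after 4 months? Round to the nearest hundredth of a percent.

Unemployment rate after four months ≈ 4.26%.

With a fixed labor force, u_{t+1} = u_t + s·(1−u_t) − f·u_t = u_t·(1−s−f) + s.
Here 1−s−f = 0.470 and s = 0.021.
u_1 = 0.101300 × 0.470 + 0.021 = 0.068611.
u_2 = 0.068611 × 0.470 + 0.021 = 0.053247.
u_3 = 0.053247 × 0.470 + 0.021 = 0.046026.
u_4 = 0.046026 × 0.470 + 0.021 = 0.042632.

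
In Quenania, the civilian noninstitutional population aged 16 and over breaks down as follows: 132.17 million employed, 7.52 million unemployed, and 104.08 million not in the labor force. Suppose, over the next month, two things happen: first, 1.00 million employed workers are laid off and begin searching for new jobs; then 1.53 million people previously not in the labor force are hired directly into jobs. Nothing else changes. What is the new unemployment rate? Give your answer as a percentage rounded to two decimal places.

New unemployment rate ≈ 6.03%.

Initially, labor force = 132.17 + 7.52 = 139.69 million, so u = 7.52/139.69 = 5.38%.
After the first change, employed falls and unemployed rises by 1.00; labor force unchanged → E = 131.17, U = 8.52, labor force = 139.69 million.
After the second change, employed and labor force both rise by 1.53; unemployed unchanged → E = 132.70, U = 8.52, labor force = 141.22 million.
New unemployment rate = 8.52 / 141.22 = 6.03%.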